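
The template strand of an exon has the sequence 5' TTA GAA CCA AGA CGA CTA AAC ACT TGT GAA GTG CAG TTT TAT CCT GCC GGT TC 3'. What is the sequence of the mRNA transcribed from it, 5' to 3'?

5'-GAACCGGCAGGAUAAAACUGCACUUCACAAGUGUUUAGUCGUCUUGGUUCUAA-3'

RNA polymerase reads the template 3'→5' and synthesizes mRNA 5'→3' by base-pairing (A→U, T→A, G↔C). The complement of the template is AATCTTGGTTCTGCTGATTTGTGAACACTTCACGTCAAAATAGGACGGCCAAG; antiparallel, so 5'→3' the coding strand is GAACCGGCAGGATAAAACTGCACTTCACAAGTGTTTAGTCGTCTTGGTTCTAA. Replace T with U for the mRNA.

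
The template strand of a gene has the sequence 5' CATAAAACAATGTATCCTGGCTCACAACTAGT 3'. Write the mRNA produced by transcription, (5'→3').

RNA polymerase reads the template 3'→5' and synthesizes mRNA 5'→3' by base-pairing (A→U, T→A, G↔C). The complement of the template is GTATTTTGTTACATAGGACCGAGTGTTGATCA; antiparallel, so 5'→3' the coding strand is ACTAGTTGTGAGCCAGGATACATTGTTTTATG. Replace T with U for the mRNA.

5'-ACUAGUUGUGAGCCAGGAUACAUUGUUUUAUG-3'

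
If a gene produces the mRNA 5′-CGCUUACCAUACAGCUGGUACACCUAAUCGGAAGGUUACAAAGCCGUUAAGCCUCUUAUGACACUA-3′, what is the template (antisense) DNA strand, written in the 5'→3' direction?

5'-TAGTGTCATAAGAGGCTTAACGGCTTTGTAACCTTCCGATTAGGTGTACCAGCTGTATGGTAAGCG-3'

Replace U with T to get the coding DNA strand: CGCTTACCATACAGCTGGTACACCTAATCGGAAGGTTACAAAGCCGTTAAGCCTCTTATGACACTA. The template strand is its reverse complement (complement GCGAATGGTATGTCGACCATGTGGATTAGCCTTCCAATGTTTCGGCAATTCGGAGAATACTGTGAT, then reverse).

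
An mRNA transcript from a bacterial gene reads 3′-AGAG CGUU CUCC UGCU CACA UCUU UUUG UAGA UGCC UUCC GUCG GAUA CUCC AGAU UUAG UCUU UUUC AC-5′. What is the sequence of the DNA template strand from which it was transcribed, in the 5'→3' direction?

Written 5'→3' the mRNA is CACUUUUUCUGAUUUAGACCUCAUAGGCUGCCUUCCGUAGAUGUUUUUCUACACUCGUCCUCUUGCGAGA, so the coding DNA strand is CACTTTTTCTGATTTAGACCTCATAGGCTGCCTTCCGTAGATGTTTTTCTACACTCGTCCTCTTGCGAGA. The template is its reverse complement.

5'-TCTCGCAAGAGGACGAGTGTAGAAAAACATCTACGGAAGGCAGCCTATGAGGTCTAAATCAGAAAAAGTG-3'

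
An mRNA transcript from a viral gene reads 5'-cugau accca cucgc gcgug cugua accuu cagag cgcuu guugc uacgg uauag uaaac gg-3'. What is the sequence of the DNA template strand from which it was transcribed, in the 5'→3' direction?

5′-CCGTTTACTATACCGTAGCAACAAGCGCTCTGAAGGTTACAGCACGCGCGAGTGGGTATCAG-3′

Replace U with T to get the coding DNA strand: CTGATACCCACTCGCGCGTGCTGTAACCTTCAGAGCGCTTGTTGCTACGGTATAGTAAACGG. The template strand is its reverse complement (complement GACTATGGGTGAGCGCGCACGACATTGGAAGTCTCGCGAACAACGATGCCATATCATTTGCC, then reverse).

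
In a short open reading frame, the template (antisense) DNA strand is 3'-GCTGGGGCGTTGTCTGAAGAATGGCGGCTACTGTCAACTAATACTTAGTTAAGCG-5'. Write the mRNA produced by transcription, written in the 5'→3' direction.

Reading the template 3'→5' as shown, RNA polymerase pairs each base (A→U, T→A, G↔C) to build mRNA 5'→3' directly.

5′-CGACCCCGCAACAGACUUCUUACCGCCGAUGACAGUUGAUUAUGAAUCAAUUCGC-3′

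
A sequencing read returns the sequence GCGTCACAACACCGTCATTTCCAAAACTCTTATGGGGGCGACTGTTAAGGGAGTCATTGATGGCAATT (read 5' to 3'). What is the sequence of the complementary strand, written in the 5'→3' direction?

5'-AATTGCCATCAATGACTCCCTTAACAGTCGCCCCCATAAGAGTTTTGGAAATGACGGTGTTGTGACGC-3'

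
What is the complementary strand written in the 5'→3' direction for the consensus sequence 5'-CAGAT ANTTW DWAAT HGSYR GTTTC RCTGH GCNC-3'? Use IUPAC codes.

Standard pairs A↔T, G↔C; ambiguity codes pair R↔Y, W↔W, S↔S, D↔H, N↔N. Complement (GTCTATNAAWHWTTADCSRYCAAAGYGACDCGNG), then reverse for 5'→3'.

5'-GNGCDCAGYGAAACYRSCDATTWHWAANTATCTG-3'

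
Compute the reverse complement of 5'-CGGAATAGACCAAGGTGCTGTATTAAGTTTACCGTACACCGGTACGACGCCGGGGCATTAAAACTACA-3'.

Complement each base (A↔T, G↔C): GCCTTATCTGGTTCCACGACATAATTCAAATGGCATGTGGCCATGCTGCGGCCCCGTAATTTTGATGT. Then reverse.

5'-TGTAGTTTTAATGCCCCGGCGTCGTACCGGTGTACGGTAAACTTAATACAGCACCTTGGTCTATTCCG-3'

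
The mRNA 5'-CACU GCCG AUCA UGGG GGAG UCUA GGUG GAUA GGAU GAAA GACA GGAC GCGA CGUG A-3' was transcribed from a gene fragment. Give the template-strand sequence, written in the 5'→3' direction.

5′-TCACGTCGCGTCCTGTCTTTCATCCTATCCACCTAGACTCCCCCATGATCGGCAGTG-3′

Replace U with T to get the coding DNA strand: CACTGCCGATCATGGGGGAGTCTAGGTGGATAGGATGAAAGACAGGACGCGACGTGA. The template strand is its reverse complement (complement GTGACGGCTAGTACCCCCTCAGATCCACCTATCCTACTTTCTGTCCTGCGCTGCACT, then reverse).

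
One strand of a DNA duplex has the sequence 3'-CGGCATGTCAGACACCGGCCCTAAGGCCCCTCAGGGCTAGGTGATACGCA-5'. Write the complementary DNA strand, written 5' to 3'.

The strand is given 3'→5', so its complement runs 5'→3' in the same left-to-right order: pair each base A↔T, G↔C.

5'-GCCGTACAGTCTGTGGCCGGGATTCCGGGGAGTCCCGATCCACTATGCGT-3'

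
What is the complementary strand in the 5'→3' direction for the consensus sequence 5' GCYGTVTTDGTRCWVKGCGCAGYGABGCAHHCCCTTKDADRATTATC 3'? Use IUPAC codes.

Standard pairs A↔T, G↔C; ambiguity codes pair R↔Y, K↔M, W↔W, B↔V, D↔H. Complement (CGRCABAAHCAYGWBMCGCGTCRCTVCGTDDGGGAAMHTHYTAATAG), then reverse for 5'→3'.

5′-GATAATYHTHMAAGGGDDTGCVTCRCTGCGCMBWGYACHAABACRGC-3′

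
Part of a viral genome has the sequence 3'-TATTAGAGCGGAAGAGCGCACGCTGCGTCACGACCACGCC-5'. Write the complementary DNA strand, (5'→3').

The strand is given 3'→5', so its complement runs 5'→3' in the same left-to-right order: pair each base A↔T, G↔C.

5'-ATAATCTCGCCTTCTCGCGTGCGACGCAGTGCTGGTGCGG-3'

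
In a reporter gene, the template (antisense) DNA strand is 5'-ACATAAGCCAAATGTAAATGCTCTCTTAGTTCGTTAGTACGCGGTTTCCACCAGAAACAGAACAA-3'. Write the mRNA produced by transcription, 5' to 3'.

5'-UUGUUCUGUUUCUGGUGGAAACCGCGUACUAACGAACUAAGAGAGCAUUUACAUUUGGCUUAUGU-3'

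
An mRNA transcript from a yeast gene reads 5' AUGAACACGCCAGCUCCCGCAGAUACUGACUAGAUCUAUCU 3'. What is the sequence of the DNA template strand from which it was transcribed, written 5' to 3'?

5'-AGATAGATCTAGTCAGTATCTGCGGGAGCTGGCGTGTTCAT-3'

Replace U with T to get the coding DNA strand: ATGAACACGCCAGCTCCCGCAGATACTGACTAGATCTATCT. The template strand is its reverse complement (complement TACTTGTGCGGTCGAGGGCGTCTATGACTGATCTAGATAGA, then reverse).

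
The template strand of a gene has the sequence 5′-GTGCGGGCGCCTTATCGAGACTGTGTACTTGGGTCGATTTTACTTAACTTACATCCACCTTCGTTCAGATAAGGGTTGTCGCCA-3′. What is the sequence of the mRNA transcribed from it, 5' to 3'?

5'-UGGCGACAACCCUUAUCUGAACGAAGGUGGAUGUAAGUUAAGUAAAAUCGACCCAAGUACACAGUCUCGAUAAGGCGCCCGCAC-3'

The mRNA has the sequence of the coding strand (reverse complement of the template) with T→U. Reverse complement of GTGCGGGCGCCTTATCGAGACTGTGTACTTGGGTCGATTTTACTTAACTTACATCCACCTTCGTTCAGATAAGGGTTGTCGCCA is TGGCGACAACCCTTATCTGAACGAAGGTGGATGTAAGTTAAGTAAAATCGACCCAAGTACACAGTCTCGATAAGGCGCCCGCAC; then T→U.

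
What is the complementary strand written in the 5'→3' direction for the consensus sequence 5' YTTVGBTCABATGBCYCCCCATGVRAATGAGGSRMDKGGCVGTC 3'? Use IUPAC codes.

5'-GACBGCCMHKYSCCTCATTYBCATGGGGRGVCATVTGAVCBAAR-3'

Standard pairs A↔T, G↔C; ambiguity codes pair R↔Y, M↔K, S↔S, B↔V, D↔H. Complement (RAABCVAGTVTACVGRGGGGTACBYTTACTCCSYKHMCCGBCAG), then reverse for 5'→3'.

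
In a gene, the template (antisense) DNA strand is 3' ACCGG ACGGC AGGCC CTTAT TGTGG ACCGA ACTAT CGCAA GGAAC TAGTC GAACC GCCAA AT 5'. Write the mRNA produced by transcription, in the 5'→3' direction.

5′-UGGCCUGCCGUCCGGGAAUAACACCUGGCUUGAUAGCGUUCCUUGAUCAGCUUGGCGGUUUA-3′

Reading the template 3'→5' as shown, RNA polymerase pairs each base (A→U, T→A, G↔C) to build mRNA 5'→3' directly.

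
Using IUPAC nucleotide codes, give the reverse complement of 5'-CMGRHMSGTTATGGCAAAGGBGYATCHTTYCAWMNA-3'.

Standard pairs A↔T, G↔C; ambiguity codes pair R↔Y, M↔K, W↔W, S↔S, B↔V, H↔D, N↔N. Complement (GKCYDKSCAATACCGTTTCCVCRTAGDAARGTWKNT), then reverse for 5'→3'.

5'-TNKWTGRAADGATRCVCCTTTGCCATAACSKDYCKG-3'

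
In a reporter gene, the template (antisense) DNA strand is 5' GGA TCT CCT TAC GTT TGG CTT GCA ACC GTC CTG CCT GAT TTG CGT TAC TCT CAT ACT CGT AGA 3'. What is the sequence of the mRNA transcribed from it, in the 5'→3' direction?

RNA polymerase reads the template 3'→5' and synthesizes mRNA 5'→3' by base-pairing (A→U, T→A, G↔C). The complement of the template is CCTAGAGGAATGCAAACCGAACGTTGGCAGGACGGACTAAACGCAATGAGAGTATGAGCATCT; antiparallel, so 5'→3' the coding strand is TCTACGAGTATGAGAGTAACGCAAATCAGGCAGGACGGTTGCAAGCCAAACGTAAGGAGATCC. Replace T with U for the mRNA.

5'-UCUACGAGUAUGAGAGUAACGCAAAUCAGGCAGGACGGUUGCAAGCCAAACGUAAGGAGAUCC-3'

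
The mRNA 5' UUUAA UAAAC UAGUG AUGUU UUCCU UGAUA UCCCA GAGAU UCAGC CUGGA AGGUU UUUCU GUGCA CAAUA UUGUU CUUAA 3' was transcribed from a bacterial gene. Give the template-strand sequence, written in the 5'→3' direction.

5'-TTAAGAACAATATTGTGCACAGAAAAACCTTCCAGGCTGAATCTCTGGGATATCAAGGAAAACATCACTAGTTTATTAAA-3'

Replace U with T to get the coding DNA strand: TTTAATAAACTAGTGATGTTTTCCTTGATATCCCAGAGATTCAGCCTGGAAGGTTTTTCTGTGCACAATATTGTTCTTAA. The template strand is its reverse complement (complement AAATTATTTGATCACTACAAAAGGAACTATAGGGTCTCTAAGTCGGACCTTCCAAAAAGACACGTGTTATAACAAGAATT, then reverse).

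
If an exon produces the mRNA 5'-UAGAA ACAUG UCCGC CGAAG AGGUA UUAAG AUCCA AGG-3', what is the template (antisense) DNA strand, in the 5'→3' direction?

Replace U with T to get the coding DNA strand: TAGAAACATGTCCGCCGAAGAGGTATTAAGATCCAAGG. The template strand is its reverse complement (complement ATCTTTGTACAGGCGGCTTCTCCATAATTCTAGGTTCC, then reverse).

5'-CCTTGGATCTTAATACCTCTTCGGCGGACATGTTTCTA-3'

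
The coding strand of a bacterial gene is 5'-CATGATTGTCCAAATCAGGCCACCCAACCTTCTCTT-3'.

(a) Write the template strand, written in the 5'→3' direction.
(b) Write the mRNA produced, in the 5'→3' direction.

(a) The template strand is the reverse complement of the coding strand: complement GTACTAACAGGTTTAGTCCGGTGGGTTGGAAGAGAA, then reverse.
(b) mRNA matches the coding strand with T→U.

(a) 5′-AAGAGAAGGTTGGGTGGCCTGATTTGGACAATCATG-3′
(b) 5'-CAUGAUUGUCCAAAUCAGGCCACCCAACCUUCUCUU-3'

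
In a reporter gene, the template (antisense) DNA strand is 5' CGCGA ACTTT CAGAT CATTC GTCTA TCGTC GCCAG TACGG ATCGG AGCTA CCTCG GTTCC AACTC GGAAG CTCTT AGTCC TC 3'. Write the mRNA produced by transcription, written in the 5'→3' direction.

The mRNA has the sequence of the coding strand (reverse complement of the template) with T→U. Reverse complement of CGCGAACTTTCAGATCATTCGTCTATCGTCGCCAGTACGGATCGGAGCTACCTCGGTTCCAACTCGGAAGCTCTTAGTCCTC is GAGGACTAAGAGCTTCCGAGTTGGAACCGAGGTAGCTCCGATCCGTACTGGCGACGATAGACGAATGATCTGAAAGTTCGCG; then T→U.

5'-GAGGACUAAGAGCUUCCGAGUUGGAACCGAGGUAGCUCCGAUCCGUACUGGCGACGAUAGACGAAUGAUCUGAAAGUUCGCG-3'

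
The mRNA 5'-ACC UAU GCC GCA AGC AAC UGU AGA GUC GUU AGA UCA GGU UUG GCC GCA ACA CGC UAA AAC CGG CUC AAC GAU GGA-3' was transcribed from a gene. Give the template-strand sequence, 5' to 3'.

Replace U with T to get the coding DNA strand: ACCTATGCCGCAAGCAACTGTAGAGTCGTTAGATCAGGTTTGGCCGCAACACGCTAAAACCGGCTCAACGATGGA. The template strand is its reverse complement (complement TGGATACGGCGTTCGTTGACATCTCAGCAATCTAGTCCAAACCGGCGTTGTGCGATTTTGGCCGAGTTGCTACCT, then reverse).

5'-TCCATCGTTGAGCCGGTTTTAGCGTGTTGCGGCCAAACCTGATCTAACGACTCTACAGTTGCTTGCGGCATAGGT-3'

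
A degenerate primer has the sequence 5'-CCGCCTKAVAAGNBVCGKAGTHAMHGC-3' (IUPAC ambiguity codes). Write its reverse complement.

5′-GCDKTDACTMCGBVNCTTBTMAGGCGG-3′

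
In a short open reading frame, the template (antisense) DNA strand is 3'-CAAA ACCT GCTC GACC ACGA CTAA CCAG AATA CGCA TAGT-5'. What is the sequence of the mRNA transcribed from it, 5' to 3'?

Reading the template 3'→5' as shown, RNA polymerase pairs each base (A→U, T→A, G↔C) to build mRNA 5'→3' directly.

5′-GUUUUGGACGAGCUGGUGCUGAUUGGUCUUAUGCGUAUCA-3′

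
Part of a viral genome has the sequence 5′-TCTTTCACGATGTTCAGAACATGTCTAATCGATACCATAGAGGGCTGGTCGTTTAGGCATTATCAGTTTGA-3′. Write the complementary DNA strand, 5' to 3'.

The complement of TCTTTCACGATGTTCAGAACATGTCTAATCGATACCATAGAGGGCTGGTCGTTTAGGCATTATCAGTTTGA is AGAAAGTGCTACAAGTCTTGTACAGATTAGCTATGGTATCTCCCGACCAGCAAATCCGTAATAGTCAAACT (A↔T, G↔C). DNA strands are antiparallel, so the complementary strand runs 3'→5'; reversing gives the 5'→3' form.

5'-TCAAACTGATAATGCCTAAACGACCAGCCCTCTATGGTATCGATTAGACATGTTCTGAACATCGTGAAAGA-3'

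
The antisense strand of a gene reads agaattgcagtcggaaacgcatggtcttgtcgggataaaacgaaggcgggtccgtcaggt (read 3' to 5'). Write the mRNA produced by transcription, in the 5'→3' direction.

5′-UCUUAACGUCAGCCUUUGCGUACCAGAACAGCCCUAUUUUGCUUCCGCCCAGGCAGUCCA-3′

Reading the template 3'→5' as shown, RNA polymerase pairs each base (A→U, T→A, G↔C) to build mRNA 5'→3' directly.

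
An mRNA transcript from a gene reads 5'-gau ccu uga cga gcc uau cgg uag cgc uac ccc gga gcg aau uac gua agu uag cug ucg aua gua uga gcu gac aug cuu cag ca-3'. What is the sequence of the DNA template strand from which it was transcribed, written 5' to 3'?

Replace U with T to get the coding DNA strand: GATCCTTGACGAGCCTATCGGTAGCGCTACCCCGGAGCGAATTACGTAAGTTAGCTGTCGATAGTATGAGCTGACATGCTTCAGCA. The template strand is its reverse complement (complement CTAGGAACTGCTCGGATAGCCATCGCGATGGGGCCTCGCTTAATGCATTCAATCGACAGCTATCATACTCGACTGTACGAAGTCGT, then reverse).

5'-TGCTGAAGCATGTCAGCTCATACTATCGACAGCTAACTTACGTAATTCGCTCCGGGGTAGCGCTACCGATAGGCTCGTCAAGGATC-3'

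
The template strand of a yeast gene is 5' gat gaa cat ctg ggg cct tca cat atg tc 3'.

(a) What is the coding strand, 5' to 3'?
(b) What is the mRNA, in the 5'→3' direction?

(a) The coding strand is the reverse complement of the template: complement CTACTTGTAGACCCCGGAAGTGTATACAG, then reverse.
(b) mRNA has the coding-strand sequence with T→U.

(a) 5'-GACATATGTGAAGGCCCCAGATGTTCATC-3'
(b) 5'-GACAUAUGUGAAGGCCCCAGAUGUUCAUC-3'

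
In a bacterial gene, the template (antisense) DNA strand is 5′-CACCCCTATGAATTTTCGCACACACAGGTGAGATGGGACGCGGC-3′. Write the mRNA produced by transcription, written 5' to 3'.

5'-GCCGCGUCCCAUCUCACCUGUGUGUGCGAAAAUUCAUAGGGGUG-3'

RNA polymerase reads the template 3'→5' and synthesizes mRNA 5'→3' by base-pairing (A→U, T→A, G↔C). The complement of the template is GTGGGGATACTTAAAAGCGTGTGTGTCCACTCTACCCTGCGCCG; antiparallel, so 5'→3' the coding strand is GCCGCGTCCCATCTCACCTGTGTGTGCGAAAATTCATAGGGGTG. Replace T with U for the mRNA.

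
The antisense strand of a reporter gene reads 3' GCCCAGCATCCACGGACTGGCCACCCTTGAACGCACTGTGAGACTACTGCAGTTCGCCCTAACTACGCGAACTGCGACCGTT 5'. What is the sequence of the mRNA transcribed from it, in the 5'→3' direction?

5'-CGGGUCGUAGGUGCCUGACCGGUGGGAACUUGCGUGACACUCUGAUGACGUCAAGCGGGAUUGAUGCGCUUGACGCUGGCAA-3'

Reading the template 3'→5' as shown, RNA polymerase pairs each base (A→U, T→A, G↔C) to build mRNA 5'→3' directly.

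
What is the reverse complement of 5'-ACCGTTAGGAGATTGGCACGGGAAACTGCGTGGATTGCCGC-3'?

Complement each base (A↔T, G↔C): TGGCAATCCTCTAACCGTGCCCTTTGACGCACCTAACGGCG. Then reverse.

5′-GCGGCAATCCACGCAGTTTCCCGTGCCAATCTCCTAACGGT-3′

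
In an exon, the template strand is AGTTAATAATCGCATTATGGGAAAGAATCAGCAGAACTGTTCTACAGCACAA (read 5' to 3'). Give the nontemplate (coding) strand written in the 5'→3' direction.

5′-TTGTGCTGTAGAACAGTTCTGCTGATTCTTTCCCATAATGCGATTATTAACT-3′

The coding strand is complementary and antiparallel to the template: take the complement (A↔T, G↔C) and reverse.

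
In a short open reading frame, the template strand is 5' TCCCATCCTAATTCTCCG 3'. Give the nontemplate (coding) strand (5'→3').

5′-CGGAGAATTAGGATGGGA-3′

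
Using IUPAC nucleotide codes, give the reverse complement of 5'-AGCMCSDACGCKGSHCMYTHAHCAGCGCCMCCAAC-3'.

Standard pairs A↔T, G↔C; ambiguity codes pair Y↔R, M↔K, S↔S, D↔H. Complement (TCGKGSHTGCGMCSDGKRADTDGTCGCGGKGGTTG), then reverse for 5'→3'.

5′-GTTGGKGGCGCTGDTDARKGDSCMGCGTHSGKGCT-3′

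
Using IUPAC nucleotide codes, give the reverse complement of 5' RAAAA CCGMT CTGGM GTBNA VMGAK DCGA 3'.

5'-TCGHMTCKBTNVACKCCAGAKCGGTTTTY-3'

Standard pairs A↔T, G↔C; ambiguity codes pair R↔Y, M↔K, B↔V, D↔H, N↔N. Complement (YTTTTGGCKAGACCKCAVNTBKCTMHGCT), then reverse for 5'→3'.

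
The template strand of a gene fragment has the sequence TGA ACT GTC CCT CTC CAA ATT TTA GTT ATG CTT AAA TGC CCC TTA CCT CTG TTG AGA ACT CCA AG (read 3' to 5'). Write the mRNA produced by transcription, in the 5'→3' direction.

5′-ACUUGACAGGGAGAGGUUUAAAAUCAAUACGAAUUUACGGGGAAUGGAGACAACUCUUGAGGUUC-3′

Reading the template 3'→5' as shown, RNA polymerase pairs each base (A→U, T→A, G↔C) to build mRNA 5'→3' directly.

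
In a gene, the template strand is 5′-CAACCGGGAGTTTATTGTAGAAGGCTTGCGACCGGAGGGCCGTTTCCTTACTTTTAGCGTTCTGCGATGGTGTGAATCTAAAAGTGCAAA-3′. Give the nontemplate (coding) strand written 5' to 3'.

The coding strand is complementary and antiparallel to the template: take the complement (A↔T, G↔C) and reverse.

5'-TTTGCACTTTTAGATTCACACCATCGCAGAACGCTAAAAGTAAGGAAACGGCCCTCCGGTCGCAAGCCTTCTACAATAAACTCCCGGTTG-3'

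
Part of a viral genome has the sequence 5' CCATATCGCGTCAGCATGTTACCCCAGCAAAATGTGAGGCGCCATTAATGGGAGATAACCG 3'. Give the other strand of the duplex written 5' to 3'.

5'-CGGTTATCTCCCATTAATGGCGCCTCACATTTTGCTGGGGTAACATGCTGACGCGATATGG-3'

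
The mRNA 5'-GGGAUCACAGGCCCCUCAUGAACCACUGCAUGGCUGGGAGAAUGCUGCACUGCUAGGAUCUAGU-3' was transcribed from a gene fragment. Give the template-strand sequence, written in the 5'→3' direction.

5'-ACTAGATCCTAGCAGTGCAGCATTCTCCCAGCCATGCAGTGGTTCATGAGGGGCCTGTGATCCC-3'

Replace U with T to get the coding DNA strand: GGGATCACAGGCCCCTCATGAACCACTGCATGGCTGGGAGAATGCTGCACTGCTAGGATCTAGT. The template strand is its reverse complement (complement CCCTAGTGTCCGGGGAGTACTTGGTGACGTACCGACCCTCTTACGACGTGACGATCCTAGATCA, then reverse).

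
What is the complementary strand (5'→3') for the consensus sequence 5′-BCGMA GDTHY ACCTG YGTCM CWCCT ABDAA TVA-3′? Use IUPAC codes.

5'-TBATTHVTAGGWGKGACRCAGGTRDAHCTKCGV-3'

Standard pairs A↔T, G↔C; ambiguity codes pair Y↔R, M↔K, W↔W, B↔V, D↔H. Complement (VGCKTCHADRTGGACRCAGKGWGGATVHTTABT), then reverse for 5'→3'.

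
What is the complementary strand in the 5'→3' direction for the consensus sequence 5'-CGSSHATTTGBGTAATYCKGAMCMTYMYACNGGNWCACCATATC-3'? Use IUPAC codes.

5'-GATATGGTGWNCCNGTRKRAKGKTCMGRATTACVCAAATDSSCG-3'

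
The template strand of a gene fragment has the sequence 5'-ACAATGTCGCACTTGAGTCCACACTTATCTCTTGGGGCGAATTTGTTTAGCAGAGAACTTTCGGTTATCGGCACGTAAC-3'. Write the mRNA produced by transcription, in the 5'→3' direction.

5'-GUUACGUGCCGAUAACCGAAAGUUCUCUGCUAAACAAAUUCGCCCCAAGAGAUAAGUGUGGACUCAAGUGCGACAUUGU-3'

RNA polymerase reads the template 3'→5' and synthesizes mRNA 5'→3' by base-pairing (A→U, T→A, G↔C). The complement of the template is TGTTACAGCGTGAACTCAGGTGTGAATAGAGAACCCCGCTTAAACAAATCGTCTCTTGAAAGCCAATAGCCGTGCATTG; antiparallel, so 5'→3' the coding strand is GTTACGTGCCGATAACCGAAAGTTCTCTGCTAAACAAATTCGCCCCAAGAGATAAGTGTGGACTCAAGTGCGACATTGT. Replace T with U for the mRNA.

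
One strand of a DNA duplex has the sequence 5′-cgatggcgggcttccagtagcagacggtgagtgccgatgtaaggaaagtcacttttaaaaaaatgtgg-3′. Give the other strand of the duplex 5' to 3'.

The complement of CGATGGCGGGCTTCCAGTAGCAGACGGTGAGTGCCGATGTAAGGAAAGTCACTTTTAAAAAAATGTGG is GCTACCGCCCGAAGGTCATCGTCTGCCACTCACGGCTACATTCCTTTCAGTGAAAATTTTTTTACACC (A↔T, G↔C). DNA strands are antiparallel, so the complementary strand runs 3'→5'; reversing gives the 5'→3' form.

5'-CCACATTTTTTTAAAAGTGACTTTCCTTACATCGGCACTCACCGTCTGCTACTGGAAGCCCGCCATCG-3'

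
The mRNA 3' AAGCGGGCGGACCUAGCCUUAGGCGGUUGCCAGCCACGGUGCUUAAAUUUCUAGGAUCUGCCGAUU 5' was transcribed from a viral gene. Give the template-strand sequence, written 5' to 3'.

Written 5'→3' the mRNA is UUAGCCGUCUAGGAUCUUUAAAUUCGUGGCACCGACCGUUGGCGGAUUCCGAUCCAGGCGGGCGAA, so the coding DNA strand is TTAGCCGTCTAGGATCTTTAAATTCGTGGCACCGACCGTTGGCGGATTCCGATCCAGGCGGGCGAA. The template is its reverse complement.

5'-TTCGCCCGCCTGGATCGGAATCCGCCAACGGTCGGTGCCACGAATTTAAAGATCCTAGACGGCTAA-3'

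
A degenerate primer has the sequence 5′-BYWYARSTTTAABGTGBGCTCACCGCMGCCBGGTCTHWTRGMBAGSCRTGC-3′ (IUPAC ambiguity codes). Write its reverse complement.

Standard pairs A↔T, G↔C; ambiguity codes pair R↔Y, M↔K, W↔W, S↔S, B↔V, H↔D. Complement (VRWRTYSAAATTVCACVCGAGTGGCGKCGGVCCAGADWAYCKVTCSGYACG), then reverse for 5'→3'.

5'-GCAYGSCTVKCYAWDAGACCVGGCKGCGGTGAGCVCACVTTAAASYTRWRV-3'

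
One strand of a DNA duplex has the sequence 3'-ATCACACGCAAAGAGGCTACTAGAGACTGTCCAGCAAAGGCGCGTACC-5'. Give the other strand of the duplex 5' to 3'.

The strand is given 3'→5', so its complement runs 5'→3' in the same left-to-right order: pair each base A↔T, G↔C.

5′-TAGTGTGCGTTTCTCCGATGATCTCTGACAGGTCGTTTCCGCGCATGG-3′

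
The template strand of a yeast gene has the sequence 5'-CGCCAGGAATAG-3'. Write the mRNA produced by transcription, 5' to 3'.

5′-CUAUUCCUGGCG-3′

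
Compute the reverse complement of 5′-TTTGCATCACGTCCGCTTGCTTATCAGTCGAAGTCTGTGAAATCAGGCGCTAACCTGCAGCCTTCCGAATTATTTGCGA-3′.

5′-TCGCAAATAATTCGGAAGGCTGCAGGTTAGCGCCTGATTTCACAGACTTCGACTGATAAGCAAGCGGACGTGATGCAAA-3′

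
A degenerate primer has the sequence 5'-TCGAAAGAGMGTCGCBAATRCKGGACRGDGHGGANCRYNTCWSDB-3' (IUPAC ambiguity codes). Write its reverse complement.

Standard pairs A↔T, G↔C; ambiguity codes pair R↔Y, M↔K, W↔W, S↔S, B↔V, D↔H, N↔N. Complement (AGCTTTCTCKCAGCGVTTAYGMCCTGYCHCDCCTNGYRNAGWSHV), then reverse for 5'→3'.

5'-VHSWGANRYGNTCCDCHCYGTCCMGYATTVGCGACKCTCTTTCGA-3'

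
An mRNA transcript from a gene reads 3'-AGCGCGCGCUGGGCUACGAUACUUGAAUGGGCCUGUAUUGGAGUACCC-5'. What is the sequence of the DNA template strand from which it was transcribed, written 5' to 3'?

Written 5'→3' the mRNA is CCCAUGAGGUUAUGUCCGGGUAAGUUCAUAGCAUCGGGUCGCGCGCGA, so the coding DNA strand is CCCATGAGGTTATGTCCGGGTAAGTTCATAGCATCGGGTCGCGCGCGA. The template is its reverse complement.

5'-TCGCGCGCGACCCGATGCTATGAACTTACCCGGACATAACCTCATGGG-3'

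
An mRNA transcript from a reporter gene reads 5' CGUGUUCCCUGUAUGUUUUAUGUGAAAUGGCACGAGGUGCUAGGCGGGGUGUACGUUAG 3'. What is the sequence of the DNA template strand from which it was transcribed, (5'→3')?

Replace U with T to get the coding DNA strand: CGTGTTCCCTGTATGTTTTATGTGAAATGGCACGAGGTGCTAGGCGGGGTGTACGTTAG. The template strand is its reverse complement (complement GCACAAGGGACATACAAAATACACTTTACCGTGCTCCACGATCCGCCCCACATGCAATC, then reverse).

5'-CTAACGTACACCCCGCCTAGCACCTCGTGCCATTTCACATAAAACATACAGGGAACACG-3'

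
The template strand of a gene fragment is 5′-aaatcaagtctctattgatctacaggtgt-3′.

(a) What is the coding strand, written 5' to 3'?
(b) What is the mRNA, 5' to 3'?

(a) The coding strand is the reverse complement of the template: complement TTTAGTTCAGAGATAACTAGATGTCCACA, then reverse.
(b) mRNA has the coding-strand sequence with T→U.

(a) 5′-ACACCTGTAGATCAATAGAGACTTGATTT-3′
(b) 5'-ACACCUGUAGAUCAAUAGAGACUUGAUUU-3'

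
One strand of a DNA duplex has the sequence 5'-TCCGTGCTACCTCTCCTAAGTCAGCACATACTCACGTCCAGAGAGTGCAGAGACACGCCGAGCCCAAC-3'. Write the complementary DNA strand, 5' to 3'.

5'-GTTGGGCTCGGCGTGTCTCTGCACTCTCTGGACGTGAGTATGTGCTGACTTAGGAGAGGTAGCACGGA-3'

Pairing A↔T and G↔C gives AGGCACGATGGAGAGGATTCAGTCGTGTATGAGTGCAGGTCTCTCACGTCTCTGTGCGGCTCGGGTTG, running 3'→5'. Reverse for the 5'→3' convention.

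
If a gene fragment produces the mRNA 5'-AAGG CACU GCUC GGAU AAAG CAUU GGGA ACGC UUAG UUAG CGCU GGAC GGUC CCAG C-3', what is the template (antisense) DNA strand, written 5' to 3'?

5'-GCTGGGACCGTCCAGCGCTAACTAAGCGTTCCCAATGCTTTATCCGAGCAGTGCCTT-3'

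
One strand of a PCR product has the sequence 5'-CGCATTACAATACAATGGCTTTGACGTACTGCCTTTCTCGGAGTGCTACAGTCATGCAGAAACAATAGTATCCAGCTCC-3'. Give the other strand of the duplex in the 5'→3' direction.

5′-GGAGCTGGATACTATTGTTTCTGCATGACTGTAGCACTCCGAGAAAGGCAGTACGTCAAAGCCATTGTATTGTAATGCG-3′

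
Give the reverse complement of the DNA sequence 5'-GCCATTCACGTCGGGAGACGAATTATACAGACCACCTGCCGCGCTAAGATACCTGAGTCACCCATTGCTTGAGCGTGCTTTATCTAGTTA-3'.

Reading the sequence 3'→5' and pairing each base (A↔T, G↔C) gives the reverse complement directly.

5′-TAACTAGATAAAGCACGCTCAAGCAATGGGTGACTCAGGTATCTTAGCGCGGCAGGTGGTCTGTATAATTCGTCTCCCGACGTGAATGGC-3′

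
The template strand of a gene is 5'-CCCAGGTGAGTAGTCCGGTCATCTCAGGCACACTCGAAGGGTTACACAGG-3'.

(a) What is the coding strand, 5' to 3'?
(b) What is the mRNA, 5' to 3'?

(a) 5'-CCTGTGTAACCCTTCGAGTGTGCCTGAGATGACCGGACTACTCACCTGGG-3'
(b) 5′-CCUGUGUAACCCUUCGAGUGUGCCUGAGAUGACCGGACUACUCACCUGGG-3′

(a) The coding strand is the reverse complement of the template: complement GGGTCCACTCATCAGGCCAGTAGAGTCCGTGTGAGCTTCCCAATGTGTCC, then reverse.
(b) mRNA has the coding-strand sequence with T→U.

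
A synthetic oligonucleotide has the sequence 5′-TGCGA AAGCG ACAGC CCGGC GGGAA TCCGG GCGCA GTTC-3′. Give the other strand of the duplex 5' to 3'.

5′-GAACTGCGCCCGGATTCCCGCCGGGCTGTCGCTTTCGCA-3′

The complement of TGCGAAAGCGACAGCCCGGCGGGAATCCGGGCGCAGTTC is ACGCTTTCGCTGTCGGGCCGCCCTTAGGCCCGCGTCAAG (A↔T, G↔C). DNA strands are antiparallel, so the complementary strand runs 3'→5'; reversing gives the 5'→3' form.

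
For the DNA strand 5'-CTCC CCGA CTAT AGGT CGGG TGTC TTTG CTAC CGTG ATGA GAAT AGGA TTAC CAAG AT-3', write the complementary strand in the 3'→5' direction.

Base-pairing A↔T, G↔C gives the complement. The complementary strand is antiparallel, so paired with a 5'→3' strand it runs 3'→5'.

3'-GAGGGGCTGATATCCAGCCCACAGAAACGATGGCACTACTCTTATCCTAATGGTTCTA-5'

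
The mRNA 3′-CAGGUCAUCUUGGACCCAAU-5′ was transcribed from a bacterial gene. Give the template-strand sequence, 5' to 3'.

Written 5'→3' the mRNA is UAACCCAGGUUCUACUGGAC, so the coding DNA strand is TAACCCAGGTTCTACTGGAC. The template is its reverse complement.

5'-GTCCAGTAGAACCTGGGTTA-3'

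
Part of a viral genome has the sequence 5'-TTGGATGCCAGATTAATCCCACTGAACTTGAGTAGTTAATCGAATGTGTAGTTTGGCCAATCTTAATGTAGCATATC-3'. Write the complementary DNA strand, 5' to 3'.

Pairing A↔T and G↔C gives AACCTACGGTCTAATTAGGGTGACTTGAACTCATCAATTAGCTTACACATCAAACCGGTTAGAATTACATCGTATAG, running 3'→5'. Reverse for the 5'→3' convention.

5'-GATATGCTACATTAAGATTGGCCAAACTACACATTCGATTAACTACTCAAGTTCAGTGGGATTAATCTGGCATCCAA-3'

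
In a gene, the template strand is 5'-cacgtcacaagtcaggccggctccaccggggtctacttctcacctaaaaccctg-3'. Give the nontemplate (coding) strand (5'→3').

5'-CAGGGTTTTAGGTGAGAAGTAGACCCCGGTGGAGCCGGCCTGACTTGTGACGTG-3'

The coding strand is complementary and antiparallel to the template: take the complement (A↔T, G↔C) and reverse.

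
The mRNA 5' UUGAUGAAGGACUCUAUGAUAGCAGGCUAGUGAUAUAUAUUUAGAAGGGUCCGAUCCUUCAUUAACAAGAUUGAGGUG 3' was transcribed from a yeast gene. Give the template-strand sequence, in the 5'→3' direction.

5'-CACCTCAATCTTGTTAATGAAGGATCGGACCCTTCTAAATATATATCACTAGCCTGCTATCATAGAGTCCTTCATCAA-3'

Replace U with T to get the coding DNA strand: TTGATGAAGGACTCTATGATAGCAGGCTAGTGATATATATTTAGAAGGGTCCGATCCTTCATTAACAAGATTGAGGTG. The template strand is its reverse complement (complement AACTACTTCCTGAGATACTATCGTCCGATCACTATATATAAATCTTCCCAGGCTAGGAAGTAATTGTTCTAACTCCAC, then reverse).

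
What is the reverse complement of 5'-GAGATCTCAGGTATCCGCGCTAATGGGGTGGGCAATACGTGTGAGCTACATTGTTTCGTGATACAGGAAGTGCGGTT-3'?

Reading the sequence 3'→5' and pairing each base (A↔T, G↔C) gives the reverse complement directly.

5'-AACCGCACTTCCTGTATCACGAAACAATGTAGCTCACACGTATTGCCCACCCCATTAGCGCGGATACCTGAGATCTC-3'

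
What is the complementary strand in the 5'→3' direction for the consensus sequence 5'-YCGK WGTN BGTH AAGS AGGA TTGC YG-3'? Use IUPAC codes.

Standard pairs A↔T, G↔C; ambiguity codes pair Y↔R, K↔M, W↔W, S↔S, B↔V, H↔D, N↔N. Complement (RGCMWCANVCADTTCSTCCTAACGRC), then reverse for 5'→3'.

5'-CRGCAATCCTSCTTDACVNACWMCGR-3'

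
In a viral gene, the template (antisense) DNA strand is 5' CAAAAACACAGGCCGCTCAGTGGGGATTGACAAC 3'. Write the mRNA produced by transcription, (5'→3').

5'-GUUGUCAAUCCCCACUGAGCGGCCUGUGUUUUUG-3'

The mRNA has the sequence of the coding strand (reverse complement of the template) with T→U. Reverse complement of CAAAAACACAGGCCGCTCAGTGGGGATTGACAAC is GTTGTCAATCCCCACTGAGCGGCCTGTGTTTTTG; then T→U.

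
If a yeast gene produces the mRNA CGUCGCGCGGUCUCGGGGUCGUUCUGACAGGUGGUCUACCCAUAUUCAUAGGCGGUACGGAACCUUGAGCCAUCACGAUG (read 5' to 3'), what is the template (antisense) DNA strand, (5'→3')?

5'-CATCGTGATGGCTCAAGGTTCCGTACCGCCTATGAATATGGGTAGACCACCTGTCAGAACGACCCCGAGACCGCGCGACG-3'

Replace U with T to get the coding DNA strand: CGTCGCGCGGTCTCGGGGTCGTTCTGACAGGTGGTCTACCCATATTCATAGGCGGTACGGAACCTTGAGCCATCACGATG. The template strand is its reverse complement (complement GCAGCGCGCCAGAGCCCCAGCAAGACTGTCCACCAGATGGGTATAAGTATCCGCCATGCCTTGGAACTCGGTAGTGCTAC, then reverse).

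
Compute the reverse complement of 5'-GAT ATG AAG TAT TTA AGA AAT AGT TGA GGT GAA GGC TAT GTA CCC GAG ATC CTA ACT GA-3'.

Complement each base (A↔T, G↔C): CTATACTTCATAAATTCTTTATCAACTCCACTTCCGATACATGGGCTCTAGGATTGACT. Then reverse.

5'-TCAGTTAGGATCTCGGGTACATAGCCTTCACCTCAACTATTTCTTAAATACTTCATATC-3'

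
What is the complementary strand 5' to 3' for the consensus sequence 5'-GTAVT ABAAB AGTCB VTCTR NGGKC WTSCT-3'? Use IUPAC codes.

5'-AGSAWGMCCNYAGABVGACTVTTVTABTAC-3'

Standard pairs A↔T, G↔C; ambiguity codes pair R↔Y, K↔M, W↔W, S↔S, B↔V, N↔N. Complement (CATBATVTTVTCAGVBAGAYNCCMGWASGA), then reverse for 5'→3'.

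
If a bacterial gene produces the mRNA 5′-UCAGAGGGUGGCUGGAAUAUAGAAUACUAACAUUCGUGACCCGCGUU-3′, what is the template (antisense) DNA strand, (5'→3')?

5'-AACGCGGGTCACGAATGTTAGTATTCTATATTCCAGCCACCCTCTGA-3'

Replace U with T to get the coding DNA strand: TCAGAGGGTGGCTGGAATATAGAATACTAACATTCGTGACCCGCGTT. The template strand is its reverse complement (complement AGTCTCCCACCGACCTTATATCTTATGATTGTAAGCACTGGGCGCAA, then reverse).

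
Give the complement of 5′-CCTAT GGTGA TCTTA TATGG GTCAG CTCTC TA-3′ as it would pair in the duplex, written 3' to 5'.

Base-pairing A↔T, G↔C gives the complement. The complementary strand is antiparallel, so paired with a 5'→3' strand it runs 3'→5'.

3'-GGATACCACTAGAATATACCCAGTCGAGAGAT-5'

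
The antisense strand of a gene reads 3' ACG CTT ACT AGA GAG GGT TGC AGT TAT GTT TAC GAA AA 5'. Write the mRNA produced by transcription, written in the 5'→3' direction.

5′-UGCGAAUGAUCUCUCCCAACGUCAAUACAAAUGCUUUU-3′

Reading the template 3'→5' as shown, RNA polymerase pairs each base (A→U, T→A, G↔C) to build mRNA 5'→3' directly.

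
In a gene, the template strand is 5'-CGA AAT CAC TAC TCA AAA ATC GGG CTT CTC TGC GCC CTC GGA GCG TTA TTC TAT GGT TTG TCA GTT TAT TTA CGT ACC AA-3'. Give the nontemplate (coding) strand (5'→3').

5'-TTGGTACGTAAATAAACTGACAAACCATAGAATAACGCTCCGAGGGCGCAGAGAAGCCCGATTTTTGAGTAGTGATTTCG-3'

The coding strand is complementary and antiparallel to the template: take the complement (A↔T, G↔C) and reverse.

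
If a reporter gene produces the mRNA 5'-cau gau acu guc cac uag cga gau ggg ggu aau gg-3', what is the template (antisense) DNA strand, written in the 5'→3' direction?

5'-CCATTACCCCCATCTCGCTAGTGGACAGTATCATG-3'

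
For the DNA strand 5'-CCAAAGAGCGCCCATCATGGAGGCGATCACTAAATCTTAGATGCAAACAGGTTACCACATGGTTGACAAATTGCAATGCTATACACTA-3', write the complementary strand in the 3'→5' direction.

Base-pairing A↔T, G↔C gives the complement. The complementary strand is antiparallel, so paired with a 5'→3' strand it runs 3'→5'.

3′-GGTTTCTCGCGGGTAGTACCTCCGCTAGTGATTTAGAATCTACGTTTGTCCAATGGTGTACCAACTGTTTAACGTTACGATATGTGAT-5′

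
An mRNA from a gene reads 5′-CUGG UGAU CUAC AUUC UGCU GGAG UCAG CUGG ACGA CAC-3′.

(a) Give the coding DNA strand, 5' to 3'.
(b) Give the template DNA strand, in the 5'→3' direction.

(a) 5'-CTGGTGATCTACATTCTGCTGGAGTCAGCTGGACGACAC-3'
(b) 5'-GTGTCGTCCAGCTGACTCCAGCAGAATGTAGATCACCAG-3'

(a) The coding strand matches the mRNA with U→T.
(b) The template strand is the reverse complement of the coding strand.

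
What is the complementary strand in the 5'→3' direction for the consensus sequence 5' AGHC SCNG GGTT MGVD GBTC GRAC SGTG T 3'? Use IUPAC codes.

Standard pairs A↔T, G↔C; ambiguity codes pair R↔Y, M↔K, S↔S, B↔V, D↔H, N↔N. Complement (TCDGSGNCCCAAKCBHCVAGCYTGSCACA), then reverse for 5'→3'.

5'-ACACSGTYCGAVCHBCKAACCCNGSGDCT-3'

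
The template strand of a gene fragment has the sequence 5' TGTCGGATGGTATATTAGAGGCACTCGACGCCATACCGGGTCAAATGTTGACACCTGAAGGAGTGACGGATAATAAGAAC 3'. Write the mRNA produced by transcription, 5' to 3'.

RNA polymerase reads the template 3'→5' and synthesizes mRNA 5'→3' by base-pairing (A→U, T→A, G↔C). The complement of the template is ACAGCCTACCATATAATCTCCGTGAGCTGCGGTATGGCCCAGTTTACAACTGTGGACTTCCTCACTGCCTATTATTCTTG; antiparallel, so 5'→3' the coding strand is GTTCTTATTATCCGTCACTCCTTCAGGTGTCAACATTTGACCCGGTATGGCGTCGAGTGCCTCTAATATACCATCCGACA. Replace T with U for the mRNA.

5'-GUUCUUAUUAUCCGUCACUCCUUCAGGUGUCAACAUUUGACCCGGUAUGGCGUCGAGUGCCUCUAAUAUACCAUCCGACA-3'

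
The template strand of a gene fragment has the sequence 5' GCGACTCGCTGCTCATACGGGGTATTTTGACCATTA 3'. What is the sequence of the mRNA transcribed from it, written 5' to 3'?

The mRNA has the sequence of the coding strand (reverse complement of the template) with T→U. Reverse complement of GCGACTCGCTGCTCATACGGGGTATTTTGACCATTA is TAATGGTCAAAATACCCCGTATGAGCAGCGAGTCGC; then T→U.

5'-UAAUGGUCAAAAUACCCCGUAUGAGCAGCGAGUCGC-3'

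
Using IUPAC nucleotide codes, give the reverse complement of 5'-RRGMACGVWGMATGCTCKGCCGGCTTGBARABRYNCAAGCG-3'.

5'-CGCTTGNRYVTYTVCAAGCCGGCMGAGCATKCWBCGTKCYY-3'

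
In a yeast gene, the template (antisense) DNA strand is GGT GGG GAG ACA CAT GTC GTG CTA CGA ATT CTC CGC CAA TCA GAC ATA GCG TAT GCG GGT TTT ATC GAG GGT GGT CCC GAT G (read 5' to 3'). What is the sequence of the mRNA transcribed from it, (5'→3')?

5'-CAUCGGGACCACCCUCGAUAAAACCCGCAUACGCUAUGUCUGAUUGGCGGAGAAUUCGUAGCACGACAUGUGUCUCCCCACC-3'

RNA polymerase reads the template 3'→5' and synthesizes mRNA 5'→3' by base-pairing (A→U, T→A, G↔C). The complement of the template is CCACCCCTCTGTGTACAGCACGATGCTTAAGAGGCGGTTAGTCTGTATCGCATACGCCCAAAATAGCTCCCACCAGGGCTAC; antiparallel, so 5'→3' the coding strand is CATCGGGACCACCCTCGATAAAACCCGCATACGCTATGTCTGATTGGCGGAGAATTCGTAGCACGACATGTGTCTCCCCACC. Replace T with U for the mRNA.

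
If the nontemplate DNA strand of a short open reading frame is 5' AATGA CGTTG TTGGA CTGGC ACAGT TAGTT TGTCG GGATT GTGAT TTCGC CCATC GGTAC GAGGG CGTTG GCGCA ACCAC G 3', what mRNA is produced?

5'-AAUGACGUUGUUGGACUGGCACAGUUAGUUUGUCGGGAUUGUGAUUUCGCCCAUCGGUACGAGGGCGUUGGCGCAACCACG-3'

mRNA has the coding-strand sequence with U in place of T.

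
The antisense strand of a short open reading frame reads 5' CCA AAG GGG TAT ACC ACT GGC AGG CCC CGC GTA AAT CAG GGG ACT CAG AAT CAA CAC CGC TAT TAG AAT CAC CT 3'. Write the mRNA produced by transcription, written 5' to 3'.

RNA polymerase reads the template 3'→5' and synthesizes mRNA 5'→3' by base-pairing (A→U, T→A, G↔C). The complement of the template is GGTTTCCCCATATGGTGACCGTCCGGGGCGCATTTAGTCCCCTGAGTCTTAGTTGTGGCGATAATCTTAGTGGA; antiparallel, so 5'→3' the coding strand is AGGTGATTCTAATAGCGGTGTTGATTCTGAGTCCCCTGATTTACGCGGGGCCTGCCAGTGGTATACCCCTTTGG. Replace T with U for the mRNA.

5'-AGGUGAUUCUAAUAGCGGUGUUGAUUCUGAGUCCCCUGAUUUACGCGGGGCCUGCCAGUGGUAUACCCCUUUGG-3'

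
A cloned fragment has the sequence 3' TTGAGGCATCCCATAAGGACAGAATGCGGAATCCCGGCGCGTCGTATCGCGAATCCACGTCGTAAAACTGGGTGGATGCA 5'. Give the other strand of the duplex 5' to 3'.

5′-AACTCCGTAGGGTATTCCTGTCTTACGCCTTAGGGCCGCGCAGCATAGCGCTTAGGTGCAGCATTTTGACCCACCTACGT-3′

The strand is given 3'→5', so its complement runs 5'→3' in the same left-to-right order: pair each base A↔T, G↔C.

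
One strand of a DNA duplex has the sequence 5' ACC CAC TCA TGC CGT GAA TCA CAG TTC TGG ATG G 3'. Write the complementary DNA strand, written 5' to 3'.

The complement of ACCCACTCATGCCGTGAATCACAGTTCTGGATGG is TGGGTGAGTACGGCACTTAGTGTCAAGACCTACC (A↔T, G↔C). DNA strands are antiparallel, so the complementary strand runs 3'→5'; reversing gives the 5'→3' form.

5′-CCATCCAGAACTGTGATTCACGGCATGAGTGGGT-3′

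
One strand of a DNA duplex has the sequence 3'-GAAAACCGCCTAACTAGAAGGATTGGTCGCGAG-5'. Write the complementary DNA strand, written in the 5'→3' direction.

5'-CTTTTGGCGGATTGATCTTCCTAACCAGCGCTC-3'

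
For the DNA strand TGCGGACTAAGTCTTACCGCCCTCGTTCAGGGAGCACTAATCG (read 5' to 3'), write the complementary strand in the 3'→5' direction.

3′-ACGCCTGATTCAGAATGGCGGGAGCAAGTCCCTCGTGATTAGC-5′

Base-pairing A↔T, G↔C gives the complement. The complementary strand is antiparallel, so paired with a 5'→3' strand it runs 3'→5'.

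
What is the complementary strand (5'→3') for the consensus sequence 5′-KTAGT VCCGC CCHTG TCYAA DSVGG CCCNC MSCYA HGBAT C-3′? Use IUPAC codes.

Standard pairs A↔T, G↔C; ambiguity codes pair Y↔R, M↔K, S↔S, B↔V, D↔H, N↔N. Complement (MATCABGGCGGGDACAGRTTHSBCCGGGNGKSGRTDCVTAG), then reverse for 5'→3'.

5'-GATVCDTRGSKGNGGGCCBSHTTRGACADGGGCGGBACTAM-3'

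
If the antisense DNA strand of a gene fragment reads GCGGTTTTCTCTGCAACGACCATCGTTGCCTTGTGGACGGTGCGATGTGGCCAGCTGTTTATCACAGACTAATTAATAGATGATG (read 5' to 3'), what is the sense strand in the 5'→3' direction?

5'-CATCATCTATTAATTAGTCTGTGATAAACAGCTGGCCACATCGCACCGTCCACAAGGCAACGATGGTCGTTGCAGAGAAAACCGC-3'

The coding strand is complementary and antiparallel to the template: take the complement (A↔T, G↔C) and reverse.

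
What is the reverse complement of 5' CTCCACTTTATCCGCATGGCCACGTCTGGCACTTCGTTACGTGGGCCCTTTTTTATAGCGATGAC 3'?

Complement each base (A↔T, G↔C): GAGGTGAAATAGGCGTACCGGTGCAGACCGTGAAGCAATGCACCCGGGAAAAAATATCGCTACTG. Then reverse.

5′-GTCATCGCTATAAAAAAGGGCCCACGTAACGAAGTGCCAGACGTGGCCATGCGGATAAAGTGGAG-3′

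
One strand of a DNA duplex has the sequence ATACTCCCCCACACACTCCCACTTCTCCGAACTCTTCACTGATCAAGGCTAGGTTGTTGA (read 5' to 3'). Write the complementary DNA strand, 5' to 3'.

Pairing A↔T and G↔C gives TATGAGGGGGTGTGTGAGGGTGAAGAGGCTTGAGAAGTGACTAGTTCCGATCCAACAACT, running 3'→5'. Reverse for the 5'→3' convention.

5'-TCAACAACCTAGCCTTGATCAGTGAAGAGTTCGGAGAAGTGGGAGTGTGTGGGGGAGTAT-3'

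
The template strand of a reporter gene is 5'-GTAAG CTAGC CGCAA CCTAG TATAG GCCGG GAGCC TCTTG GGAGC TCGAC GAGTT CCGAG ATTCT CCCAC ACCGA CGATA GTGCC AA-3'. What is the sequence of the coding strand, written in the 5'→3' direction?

5′-TTGGCACTATCGTCGGTGTGGGAGAATCTCGGAACTCGTCGAGCTCCCAAGAGGCTCCCGGCCTATACTAGGTTGCGGCTAGCTTAC-3′

The coding strand is complementary and antiparallel to the template: take the complement (A↔T, G↔C) and reverse.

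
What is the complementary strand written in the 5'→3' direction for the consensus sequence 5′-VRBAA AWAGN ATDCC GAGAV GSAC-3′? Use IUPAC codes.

5'-GTSCBTCTCGGHATNCTWTTTVYB-3'

Standard pairs A↔T, G↔C; ambiguity codes pair R↔Y, W↔W, S↔S, B↔V, D↔H, N↔N. Complement (BYVTTTWTCNTAHGGCTCTBCSTG), then reverse for 5'→3'.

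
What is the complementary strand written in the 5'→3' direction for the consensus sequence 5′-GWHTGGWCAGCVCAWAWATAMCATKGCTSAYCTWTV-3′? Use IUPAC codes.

5′-BAWAGRTSAGCMATGKTATWTWTGBGCTGWCCADWC-3′

Standard pairs A↔T, G↔C; ambiguity codes pair Y↔R, M↔K, W↔W, S↔S, H↔D, V↔B. Complement (CWDACCWGTCGBGTWTWTATKGTAMCGASTRGAWAB), then reverse for 5'→3'.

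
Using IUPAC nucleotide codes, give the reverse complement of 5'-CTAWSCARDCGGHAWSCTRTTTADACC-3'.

5'-GGTHTAAAYAGSWTDCCGHYTGSWTAG-3'

Standard pairs A↔T, G↔C; ambiguity codes pair R↔Y, W↔W, S↔S, D↔H. Complement (GATWSGTYHGCCDTWSGAYAAATHTGG), then reverse for 5'→3'.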